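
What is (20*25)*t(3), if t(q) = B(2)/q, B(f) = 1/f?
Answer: 250/3 ≈ 83.333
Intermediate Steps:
t(q) = 1/(2*q)
(20*25)*t(3) = (20*25)*((1/2)/3) = 500*((1/2)*(1/3)) = 500*(1/6) = 250/3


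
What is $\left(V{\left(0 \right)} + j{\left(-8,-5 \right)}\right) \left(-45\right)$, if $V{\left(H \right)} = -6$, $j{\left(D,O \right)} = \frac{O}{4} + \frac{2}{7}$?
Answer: $\frac{8775}{28} \approx 313.39$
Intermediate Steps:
$j{\left(D,O \right)} = \frac{2}{7} + \frac{O}{4}$ ($j{\left(D,O \right)} = O \frac{1}{4} + 2 \cdot \frac{1}{7} = \frac{O}{4} + \frac{2}{7} = \frac{2}{7} + \frac{O}{4}$)
$\left(V{\left(0 \right)} + j{\left(-8,-5 \right)}\right) \left(-45\right) = \left(-6 + \left(\frac{2}{7} + \frac{1}{4} \left(-5\right)\right)\right) \left(-45\right) = \left(-6 + \left(\frac{2}{7} - \frac{5}{4}\right)\right) \left(-45\right) = \left(-6 - \frac{27}{28}\right) \left(-45\right) = \left(- \frac{195}{28}\right) \left(-45\right) = \frac{8775}{28}$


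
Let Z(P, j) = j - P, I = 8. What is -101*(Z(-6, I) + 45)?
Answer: -5959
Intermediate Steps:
-101*(Z(-6, I) + 45) = -101*((8 - 1*(-6)) + 45) = -101*((8 + 6) + 45) = -101*(14 + 45) = -101*59 = -5959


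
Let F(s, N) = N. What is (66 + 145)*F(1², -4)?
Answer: -844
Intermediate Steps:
(66 + 145)*F(1², -4) = (66 + 145)*(-4) = 211*(-4) = -844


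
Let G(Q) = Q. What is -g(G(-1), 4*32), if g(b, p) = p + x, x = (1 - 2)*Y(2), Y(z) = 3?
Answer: -125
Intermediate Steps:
x = -3 (x = (1 - 2)*3 = -1*3 = -3)
g(b, p) = -3 + p (g(b, p) = p - 3 = -3 + p)
-g(G(-1), 4*32) = -(-3 + 4*32) = -(-3 + 128) = -1*125 = -125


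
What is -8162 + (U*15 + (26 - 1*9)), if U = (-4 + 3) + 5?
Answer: -8085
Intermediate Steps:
U = 4 (U = -1 + 5 = 4)
-8162 + (U*15 + (26 - 1*9)) = -8162 + (4*15 + (26 - 1*9)) = -8162 + (60 + (26 - 9)) = -8162 + (60 + 17) = -8162 + 77 = -8085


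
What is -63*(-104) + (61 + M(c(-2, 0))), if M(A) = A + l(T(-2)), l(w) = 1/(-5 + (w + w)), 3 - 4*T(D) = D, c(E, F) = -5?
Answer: 33038/5 ≈ 6607.6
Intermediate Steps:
T(D) = 3/4 - D/4
l(w) = 1/(-5 + 2*w)
M(A) = -2/5 + A (M(A) = A + 1/(-5 + 2*(3/4 - 1/4*(-2))) = A + 1/(-5 + 2*(3/4 + 1/2)) = A + 1/(-5 + 2*(5/4)) = A + 1/(-5 + 5/2) = A + 1/(-5/2) = A - 2/5 = -2/5 + A)
-63*(-104) + (61 + M(c(-2, 0))) = -63*(-104) + (61 + (-2/5 - 5)) = 6552 + (61 - 27/5) = 6552 + 278/5 = 33038/5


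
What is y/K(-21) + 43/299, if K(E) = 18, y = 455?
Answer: 136819/5382 ≈ 25.422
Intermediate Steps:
y/K(-21) + 43/299 = 455/18 + 43/299 = 136819/5382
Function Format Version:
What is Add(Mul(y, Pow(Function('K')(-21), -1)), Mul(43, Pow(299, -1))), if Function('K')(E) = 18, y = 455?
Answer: Rational(136819, 5382) ≈ 25.422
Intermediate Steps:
Add(Mul(y, Pow(Function('K')(-21), -1)), Mul(43, Pow(299, -1))) = Add(Mul(455, Pow(18, -1)), Mul(43, Pow(299, -1))) = Add(Mul(455, Rational(1, 18)), Mul(43, Rational(1, 299))) = Add(Rational(455, 18), Rational(43, 299)) = Rational(136819, 5382)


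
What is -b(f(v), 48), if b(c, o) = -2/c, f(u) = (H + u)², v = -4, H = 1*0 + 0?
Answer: ⅛ ≈ 0.12500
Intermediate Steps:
H = 0 (H = 0 + 0 = 0)
f(u) = u² (f(u) = (0 + u)² = u²)
-b(f(v), 48) = -(-2)/((-4)²) = -(-2)/16 = -1*(-⅛) = ⅛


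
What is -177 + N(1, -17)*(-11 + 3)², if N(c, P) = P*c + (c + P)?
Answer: -2289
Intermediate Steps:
N(c, P) = P + c + P*c (N(c, P) = P*c + (P + c) = P + c + P*c)
-177 + N(1, -17)*(-11 + 3)² = -177 + (-17 + 1 - 17*1)*(-11 + 3)² = -177 + (-17 + 1 - 17)*(-8)² = -177 - 33*64 = -177 - 2112 = -2289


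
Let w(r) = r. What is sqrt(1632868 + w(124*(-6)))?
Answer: 2*sqrt(408031) ≈ 1277.5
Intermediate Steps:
sqrt(1632868 + w(124*(-6))) = sqrt(1632868 + 124*(-6)) = sqrt(1632868 - 744) = sqrt(1632124) = 2*sqrt(408031)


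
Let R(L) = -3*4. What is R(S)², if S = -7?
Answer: 144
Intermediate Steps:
R(L) = -12
R(S)² = (-12)² = 144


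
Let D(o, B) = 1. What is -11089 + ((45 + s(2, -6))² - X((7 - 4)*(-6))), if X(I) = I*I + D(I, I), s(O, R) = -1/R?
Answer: -337463/36 ≈ -9374.0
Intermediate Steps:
X(I) = 1 + I² (X(I) = I*I + 1 = I² + 1 = 1 + I²)
-11089 + ((45 + s(2, -6))² - X((7 - 4)*(-6))) = -11089 + ((45 - 1/(-6))² - (1 + ((7 - 4)*(-6))²)) = -11089 + ((45 - 1*(-⅙))² - (1 + (3*(-6))²)) = -11089 + ((45 + ⅙)² - (1 + (-18)²)) = -11089 + ((271/6)² - (1 + 324)) = -11089 + (73441/36 - 1*325) = -11089 + (73441/36 - 325) = -11089 + 61741/36 = -337463/36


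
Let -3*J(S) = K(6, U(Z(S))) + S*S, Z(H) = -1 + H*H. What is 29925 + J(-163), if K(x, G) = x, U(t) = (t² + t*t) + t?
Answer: 63200/3 ≈ 21067.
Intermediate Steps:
Z(H) = -1 + H²
U(t) = t + 2*t² (U(t) = (t² + t²) + t = 2*t² + t = t + 2*t²)
J(S) = -2 - S²/3 (J(S) = -(6 + S*S)/3 = -(6 + S²)/3 = -2 - S²/3)
29925 + J(-163) = 29925 + (-2 - ⅓*(-163)²) = 29925 + (-2 - ⅓*26569) = 29925 + (-2 - 26569/3) = 29925 - 26575/3 = 63200/3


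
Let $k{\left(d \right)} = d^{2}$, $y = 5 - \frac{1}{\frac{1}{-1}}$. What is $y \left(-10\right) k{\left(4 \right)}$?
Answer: $-960$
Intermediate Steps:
$y = 6$ ($y = 5 - \frac{1}{-1} = 5 - -1 = 5 + 1 = 6$)
$y \left(-10\right) k{\left(4 \right)} = 6 \left(-10\right) 4^{2} = \left(-60\right) 16 = -960$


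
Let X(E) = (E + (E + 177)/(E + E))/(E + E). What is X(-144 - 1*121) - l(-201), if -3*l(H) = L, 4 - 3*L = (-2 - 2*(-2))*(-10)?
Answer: 1334143/421350 ≈ 3.1664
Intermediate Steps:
L = 8 (L = 4/3 - (-2 - 2*(-2))*(-10)/3 = 4/3 - (-2 + 4)*(-10)/3 = 4/3 - 2*(-10)/3 = 4/3 - 1/3*(-20) = 4/3 + 20/3 = 8)
l(H) = -8/3 (l(H) = -1/3*8 = -8/3)
X(E) = (E + (177 + E)/(2*E))/(2*E) (X(E) = (E + (177 + E)/((2*E)))/((2*E)) = (E + (177 + E)*(1/(2*E)))*(1/(2*E)) = (E + (177 + E)/(2*E))*(1/(2*E)) = (E + (177 + E)/(2*E))/(2*E))
X(-144 - 1*121) - l(-201) = (177 + (-144 - 1*121) + 2*(-144 - 1*121)**2)/(4*(-144 - 1*121)**2) - 1*(-8/3) = (177 + (-144 - 121) + 2*(-144 - 121)**2)/(4*(-144 - 121)**2) + 8/3 = (1/4)*(177 - 265 + 2*(-265)**2)/(-265)**2 + 8/3 = (1/4)*(1/70225)*(177 - 265 + 2*70225) + 8/3 = (1/4)*(1/70225)*(177 - 265 + 140450) + 8/3 = (1/4)*(1/70225)*140362 + 8/3 = 70181/140450 + 8/3 = 1334143/421350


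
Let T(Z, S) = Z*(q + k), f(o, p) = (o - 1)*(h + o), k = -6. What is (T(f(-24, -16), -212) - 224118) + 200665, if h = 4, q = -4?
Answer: -28453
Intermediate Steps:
f(o, p) = (-1 + o)*(4 + o) (f(o, p) = (o - 1)*(4 + o) = (-1 + o)*(4 + o))
T(Z, S) = -10*Z (T(Z, S) = Z*(-4 - 6) = Z*(-10) = -10*Z)
(T(f(-24, -16), -212) - 224118) + 200665 = (-10*(-4 + (-24)² + 3*(-24)) - 224118) + 200665 = (-10*(-4 + 576 - 72) - 224118) + 200665 = (-10*500 - 224118) + 200665 = (-5000 - 224118) + 200665 = -229118 + 200665 = -28453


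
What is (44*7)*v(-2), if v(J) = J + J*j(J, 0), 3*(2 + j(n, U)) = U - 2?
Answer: 3080/3 ≈ 1026.7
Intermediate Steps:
j(n, U) = -8/3 + U/3 (j(n, U) = -2 + (U - 2)/3 = -2 + (-2 + U)/3 = -2 + (-⅔ + U/3) = -8/3 + U/3)
v(J) = -5*J/3 (v(J) = J + J*(-8/3 + (⅓)*0) = J + J*(-8/3 + 0) = J + J*(-8/3) = J - 8*J/3 = -5*J/3)
(44*7)*v(-2) = (44*7)*(-5/3*(-2)) = 308*(10/3) = 3080/3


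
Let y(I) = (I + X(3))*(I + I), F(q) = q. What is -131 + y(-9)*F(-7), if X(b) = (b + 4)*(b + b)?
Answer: 4027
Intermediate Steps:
X(b) = 2*b*(4 + b) (X(b) = (4 + b)*(2*b) = 2*b*(4 + b))
y(I) = 2*I*(42 + I) (y(I) = (I + 2*3*(4 + 3))*(I + I) = (I + 2*3*7)*(2*I) = (I + 42)*(2*I) = (42 + I)*(2*I) = 2*I*(42 + I))
-131 + y(-9)*F(-7) = -131 + (2*(-9)*(42 - 9))*(-7) = -131 + (2*(-9)*33)*(-7) = -131 - 594*(-7) = -131 + 4158 = 4027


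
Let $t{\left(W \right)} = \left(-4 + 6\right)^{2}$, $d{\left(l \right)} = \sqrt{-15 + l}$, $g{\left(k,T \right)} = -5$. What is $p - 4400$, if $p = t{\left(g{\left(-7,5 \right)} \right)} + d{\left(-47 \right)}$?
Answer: $-4396 + i \sqrt{62} \approx -4396.0 + 7.874 i$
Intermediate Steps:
$t{\left(W \right)} = 4$ ($t{\left(W \right)} = 2^{2} = 4$)
$p = 4 + i \sqrt{62}$ ($p = 4 + \sqrt{-15 - 47} = 4 + \sqrt{-62} = 4 + i \sqrt{62} \approx 4.0 + 7.874 i$)
$p - 4400 = \left(4 + i \sqrt{62}\right) - 4400 = -4396 + i \sqrt{62}$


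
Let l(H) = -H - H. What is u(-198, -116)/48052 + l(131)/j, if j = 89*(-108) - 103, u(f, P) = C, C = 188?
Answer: 3604011/116706295 ≈ 0.030881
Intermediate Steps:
u(f, P) = 188
l(H) = -2*H
j = -9715 (j = -9612 - 103 = -9715)
u(-198, -116)/48052 + l(131)/j = 188/48052 - 2*131/(-9715) = 188*(1/48052) - 262*(-1/9715) = 47/12013 + 262/9715 = 3604011/116706295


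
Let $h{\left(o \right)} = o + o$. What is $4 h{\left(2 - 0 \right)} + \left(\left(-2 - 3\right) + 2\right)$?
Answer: $13$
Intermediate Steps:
$h{\left(o \right)} = 2 o$
$4 h{\left(2 - 0 \right)} + \left(\left(-2 - 3\right) + 2\right) = 4 \cdot 2 \left(2 - 0\right) + \left(\left(-2 - 3\right) + 2\right) = 4 \cdot 2 \left(2 + 0\right) + \left(-5 + 2\right) = 4 \cdot 2 \cdot 2 - 3 = 4 \cdot 4 - 3 = 16 - 3 = 13$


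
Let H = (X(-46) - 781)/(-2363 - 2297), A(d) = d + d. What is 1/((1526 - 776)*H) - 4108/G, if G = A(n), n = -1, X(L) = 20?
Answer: 117232516/57075 ≈ 2054.0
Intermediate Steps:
A(d) = 2*d
G = -2 (G = 2*(-1) = -2)
H = 761/4660 (H = (20 - 781)/(-2363 - 2297) = -761/(-4660) = -761*(-1/4660) = 761/4660 ≈ 0.16330)
1/((1526 - 776)*H) - 4108/G = 1/((1526 - 776)*(761/4660)) - 4108/(-2) = (4660/761)/750 - 4108*(-½) = (1/750)*(4660/761) + 2054 = 466/57075 + 2054 = 117232516/57075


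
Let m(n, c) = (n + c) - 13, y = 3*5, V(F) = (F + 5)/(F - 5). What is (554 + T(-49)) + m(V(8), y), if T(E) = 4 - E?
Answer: 1840/3 ≈ 613.33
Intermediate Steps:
V(F) = (5 + F)/(-5 + F)
y = 15
m(n, c) = -13 + c + n (m(n, c) = (c + n) - 13 = -13 + c + n)
(554 + T(-49)) + m(V(8), y) = (554 + (4 - 1*(-49))) + (-13 + 15 + (5 + 8)/(-5 + 8)) = (554 + (4 + 49)) + (-13 + 15 + 13/3) = (554 + 53) + (-13 + 15 + (⅓)*13) = 607 + (-13 + 15 + 13/3) = 607 + 19/3 = 1840/3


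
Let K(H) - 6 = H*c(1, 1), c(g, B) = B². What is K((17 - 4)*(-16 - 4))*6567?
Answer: -1668018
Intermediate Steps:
K(H) = 6 + H (K(H) = 6 + H*1² = 6 + H*1 = 6 + H)
K((17 - 4)*(-16 - 4))*6567 = (6 + (17 - 4)*(-16 - 4))*6567 = (6 + 13*(-20))*6567 = (6 - 260)*6567 = -254*6567 = -1668018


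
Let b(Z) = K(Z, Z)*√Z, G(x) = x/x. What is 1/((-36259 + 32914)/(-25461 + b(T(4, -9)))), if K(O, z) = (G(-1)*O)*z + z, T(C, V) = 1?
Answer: 25459/3345 ≈ 7.6111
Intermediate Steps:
G(x) = 1
K(O, z) = z + O*z (K(O, z) = (1*O)*z + z = O*z + z = z + O*z)
b(Z) = Z^(3/2)*(1 + Z) (b(Z) = (Z*(1 + Z))*√Z = Z^(3/2)*(1 + Z))
1/((-36259 + 32914)/(-25461 + b(T(4, -9)))) = 1/((-36259 + 32914)/(-25461 + 1^(3/2)*(1 + 1))) = 1/(-3345/(-25461 + 1*2)) = 1/(-3345/(-25461 + 2)) = 1/(-3345/(-25459)) = 1/(-3345*(-1/25459)) = 1/(3345/25459) = 25459/3345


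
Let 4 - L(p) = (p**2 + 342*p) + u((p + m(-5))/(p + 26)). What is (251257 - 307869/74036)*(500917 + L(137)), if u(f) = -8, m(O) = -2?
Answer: 4048727864376099/37018 ≈ 1.0937e+11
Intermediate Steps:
L(p) = 12 - p**2 - 342*p (L(p) = 4 - ((p**2 + 342*p) - 8) = 4 - (-8 + p**2 + 342*p) = 4 + (8 - p**2 - 342*p) = 12 - p**2 - 342*p)
(251257 - 307869/74036)*(500917 + L(137)) = (251257 - 307869/74036)*(500917 + (12 - 1*137**2 - 342*137)) = (251257 - 307869*1/74036)*(500917 + (12 - 1*18769 - 46854)) = (251257 - 307869/74036)*(500917 + (12 - 18769 - 46854)) = 18601755383*(500917 - 65611)/74036 = (18601755383/74036)*435306 = 4048727864376099/37018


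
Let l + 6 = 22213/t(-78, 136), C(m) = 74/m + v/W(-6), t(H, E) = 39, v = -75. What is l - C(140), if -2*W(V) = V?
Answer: 1605337/2730 ≈ 588.04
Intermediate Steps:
W(V) = -V/2
C(m) = -25 + 74/m (C(m) = 74/m - 75/((-1/2*(-6))) = 74/m - 75/3 = 74/m - 75*1/3 = 74/m - 25 = -25 + 74/m)
l = 21979/39 (l = -6 + 22213/39 = 21979/39 ≈ 563.56)
l - C(140) = 21979/39 - (-25 + 74/140) = 21979/39 - (-25 + 74*(1/140)) = 21979/39 - (-25 + 37/70) = 21979/39 - 1*(-1713/70) = 21979/39 + 1713/70 = 1605337/2730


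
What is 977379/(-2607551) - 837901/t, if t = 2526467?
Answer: -4654185380444/6587891552317 ≈ -0.70648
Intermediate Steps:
977379/(-2607551) - 837901/t = 977379/(-2607551) - 837901/2526467 = 977379*(-1/2607551) - 837901*1/2526467 = -977379/2607551 - 837901/2526467 = -4654185380444/6587891552317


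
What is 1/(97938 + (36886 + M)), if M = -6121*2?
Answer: 1/122582 ≈ 8.1578e-6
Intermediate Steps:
M = -12242
1/(97938 + (36886 + M)) = 1/(97938 + (36886 - 12242)) = 1/(97938 + 24644) = 1/122582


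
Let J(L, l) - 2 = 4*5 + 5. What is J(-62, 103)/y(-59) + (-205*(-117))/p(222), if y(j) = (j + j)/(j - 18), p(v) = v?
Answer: 274314/2183 ≈ 125.66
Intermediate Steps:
J(L, l) = 27 (J(L, l) = 2 + (4*5 + 5) = 2 + (20 + 5) = 2 + 25 = 27)
y(j) = 2*j/(-18 + j) (y(j) = (2*j)/(-18 + j) = 2*j/(-18 + j))
J(-62, 103)/y(-59) + (-205*(-117))/p(222) = 27/((2*(-59)/(-18 - 59))) - 205*(-117)/222 = 27/((2*(-59)/(-77))) + 23985*(1/222) = 27/((2*(-59)*(-1/77))) + 7995/74 = 27/(118/77) + 7995/74 = 27*(77/118) + 7995/74 = 2079/118 + 7995/74 = 274314/2183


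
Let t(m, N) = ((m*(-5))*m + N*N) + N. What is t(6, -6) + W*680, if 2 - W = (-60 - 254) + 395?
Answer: -53870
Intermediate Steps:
t(m, N) = N + N² - 5*m² (t(m, N) = ((-5*m)*m + N²) + N = (-5*m² + N²) + N = (N² - 5*m²) + N = N + N² - 5*m²)
W = -79 (W = 2 - ((-60 - 254) + 395) = 2 - (-314 + 395) = 2 - 1*81 = 2 - 81 = -79)
t(6, -6) + W*680 = (-6 + (-6)² - 5*6²) - 79*680 = (-6 + 36 - 5*36) - 53720 = (-6 + 36 - 180) - 53720 = -150 - 53720 = -53870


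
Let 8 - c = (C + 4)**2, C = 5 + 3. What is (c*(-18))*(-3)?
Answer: -7344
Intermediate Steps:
C = 8
c = -136 (c = 8 - (8 + 4)**2 = 8 - 1*12**2 = 8 - 1*144 = 8 - 144 = -136)
(c*(-18))*(-3) = -136*(-18)*(-3) = 2448*(-3) = -7344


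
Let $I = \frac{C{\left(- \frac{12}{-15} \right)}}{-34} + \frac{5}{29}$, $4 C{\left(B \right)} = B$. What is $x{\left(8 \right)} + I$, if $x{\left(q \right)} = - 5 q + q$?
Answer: $- \frac{156939}{4930} \approx -31.833$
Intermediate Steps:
$x{\left(q \right)} = - 4 q$
$C{\left(B \right)} = \frac{B}{4}$
$I = \frac{821}{4930}$ ($I = \frac{\frac{1}{4} \left(- \frac{12}{-15}\right)}{-34} + \frac{5}{29} = \frac{\left(-12\right) \left(- \frac{1}{15}\right)}{4} \left(- \frac{1}{34}\right) + 5 \cdot \frac{1}{29} = \frac{1}{4} \cdot \frac{4}{5} \left(- \frac{1}{34}\right) + \frac{5}{29} = \frac{1}{5} \left(- \frac{1}{34}\right) + \frac{5}{29} = - \frac{1}{170} + \frac{5}{29} = \frac{821}{4930} \approx 0.16653$)
$x{\left(8 \right)} + I = \left(-4\right) 8 + \frac{821}{4930} = -32 + \frac{821}{4930} = - \frac{156939}{4930}$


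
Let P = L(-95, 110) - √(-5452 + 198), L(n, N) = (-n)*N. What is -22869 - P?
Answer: -33319 + I*√5254 ≈ -33319.0 + 72.484*I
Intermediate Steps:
L(n, N) = -N*n
P = 10450 - I*√5254 (P = -1*110*(-95) - √(-5452 + 198) = 10450 - √(-5254) = 10450 - I*√5254 ≈ 10450.0 - 72.484*I)
-22869 - P = -22869 - (10450 - I*√5254) = -22869 + (-10450 + I*√5254) = -33319 + I*√5254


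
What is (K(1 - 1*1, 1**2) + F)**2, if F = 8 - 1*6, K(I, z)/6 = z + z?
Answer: 196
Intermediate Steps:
K(I, z) = 12*z (K(I, z) = 6*(z + z) = 6*(2*z) = 12*z)
F = 2 (F = 8 - 6 = 2)
(K(1 - 1*1, 1**2) + F)**2 = (12*1**2 + 2)**2 = (12*1 + 2)**2 = (12 + 2)**2 = 14**2 = 196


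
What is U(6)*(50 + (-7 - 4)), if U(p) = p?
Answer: 234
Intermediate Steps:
U(6)*(50 + (-7 - 4)) = 6*(50 + (-7 - 4)) = 6*(50 - 11) = 6*39 = 234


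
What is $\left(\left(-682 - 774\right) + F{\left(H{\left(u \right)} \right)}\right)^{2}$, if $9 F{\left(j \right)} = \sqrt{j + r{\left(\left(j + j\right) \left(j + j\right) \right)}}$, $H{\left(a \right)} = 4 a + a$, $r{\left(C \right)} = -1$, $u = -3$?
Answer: $\frac{171714800}{81} - \frac{11648 i}{9} \approx 2.1199 \cdot 10^{6} - 1294.2 i$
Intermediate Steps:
$H{\left(a \right)} = 5 a$
$F{\left(j \right)} = \frac{\sqrt{-1 + j}}{9}$ ($F{\left(j \right)} = \frac{\sqrt{j - 1}}{9} = \frac{\sqrt{-1 + j}}{9}$)
$\left(\left(-682 - 774\right) + F{\left(H{\left(u \right)} \right)}\right)^{2} = \left(\left(-682 - 774\right) + \frac{\sqrt{-1 + 5 \left(-3\right)}}{9}\right)^{2} = \left(\left(-682 - 774\right) + \frac{\sqrt{-1 - 15}}{9}\right)^{2} = \left(-1456 + \frac{\sqrt{-16}}{9}\right)^{2} = \left(-1456 + \frac{4 i}{9}\right)^{2}$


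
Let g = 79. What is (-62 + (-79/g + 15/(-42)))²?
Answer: 786769/196 ≈ 4014.1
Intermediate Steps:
(-62 + (-79/g + 15/(-42)))² = (-62 + (-79/79 + 15/(-42)))² = (-62 + (-79*1/79 + 15*(-1/42)))² = (-62 + (-1 - 5/14))² = (-62 - 19/14)² = (-887/14)² = 786769/196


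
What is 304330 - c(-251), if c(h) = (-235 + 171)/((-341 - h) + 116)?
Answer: 3956322/13 ≈ 3.0433e+5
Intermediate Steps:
c(h) = -64/(-225 - h)
304330 - c(-251) = 304330 - 64/(225 - 251) = 304330 - 64/(-26) = 304330 - 64*(-1)/26 = 304330 - 1*(-32/13) = 304330 + 32/13 = 3956322/13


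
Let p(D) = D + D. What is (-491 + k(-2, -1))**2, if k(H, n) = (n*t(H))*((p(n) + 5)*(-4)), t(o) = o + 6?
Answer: 196249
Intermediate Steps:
p(D) = 2*D
t(o) = 6 + o
k(H, n) = n*(-20 - 8*n)*(6 + H) (k(H, n) = (n*(6 + H))*((2*n + 5)*(-4)) = (n*(6 + H))*((5 + 2*n)*(-4)) = (n*(6 + H))*(-20 - 8*n) = n*(-20 - 8*n)*(6 + H))
(-491 + k(-2, -1))**2 = (-491 - 4*(-1)*(5 + 2*(-1))*(6 - 2))**2 = (-491 - 4*(-1)*(5 - 2)*4)**2 = (-491 - 4*(-1)*3*4)**2 = (-491 + 48)**2 = (-443)**2 = 196249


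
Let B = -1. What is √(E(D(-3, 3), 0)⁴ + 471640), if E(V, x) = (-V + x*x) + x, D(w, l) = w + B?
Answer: 2*√117974 ≈ 686.95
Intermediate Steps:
D(w, l) = -1 + w (D(w, l) = w - 1 = -1 + w)
E(V, x) = x + x² - V (E(V, x) = (-V + x²) + x = (x² - V) + x = x + x² - V)
√(E(D(-3, 3), 0)⁴ + 471640) = √((0 + 0² - (-1 - 3))⁴ + 471640) = √((0 + 0 - 1*(-4))⁴ + 471640) = √((0 + 0 + 4)⁴ + 471640) = √(4⁴ + 471640) = √(256 + 471640) = √471896 = 2*√117974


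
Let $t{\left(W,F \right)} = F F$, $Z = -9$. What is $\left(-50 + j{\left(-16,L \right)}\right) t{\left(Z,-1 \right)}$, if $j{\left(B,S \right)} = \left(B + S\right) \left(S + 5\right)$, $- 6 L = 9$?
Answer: $- \frac{445}{4} \approx -111.25$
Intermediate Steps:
$L = - \frac{3}{2}$ ($L = \left(- \frac{1}{6}\right) 9 = - \frac{3}{2} \approx -1.5$)
$j{\left(B,S \right)} = \left(5 + S\right) \left(B + S\right)$ ($j{\left(B,S \right)} = \left(B + S\right) \left(5 + S\right) = \left(5 + S\right) \left(B + S\right)$)
$t{\left(W,F \right)} = F^{2}$
$\left(-50 + j{\left(-16,L \right)}\right) t{\left(Z,-1 \right)} = \left(-50 + \left(\left(- \frac{3}{2}\right)^{2} + 5 \left(-16\right) + 5 \left(- \frac{3}{2}\right) - -24\right)\right) \left(-1\right)^{2} = \left(-50 + \left(\frac{9}{4} - 80 - \frac{15}{2} + 24\right)\right) 1 = \left(-50 - \frac{245}{4}\right) 1 = \left(- \frac{445}{4}\right) 1 = - \frac{445}{4}$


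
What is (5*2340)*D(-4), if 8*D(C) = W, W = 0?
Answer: 0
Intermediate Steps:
D(C) = 0 (D(C) = (1/8)*0 = 0)
(5*2340)*D(-4) = (5*2340)*0 = 11700*0 = 0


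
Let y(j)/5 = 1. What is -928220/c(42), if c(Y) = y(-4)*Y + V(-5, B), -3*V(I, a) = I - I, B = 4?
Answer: -92822/21 ≈ -4420.1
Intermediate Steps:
y(j) = 5 (y(j) = 5*1 = 5)
V(I, a) = 0 (V(I, a) = -(I - I)/3 = -1/3*0 = 0)
c(Y) = 5*Y (c(Y) = 5*Y + 0 = 5*Y)
-928220/c(42) = -928220/(5*42) = -928220/210 = -928220*1/210 = -92822/21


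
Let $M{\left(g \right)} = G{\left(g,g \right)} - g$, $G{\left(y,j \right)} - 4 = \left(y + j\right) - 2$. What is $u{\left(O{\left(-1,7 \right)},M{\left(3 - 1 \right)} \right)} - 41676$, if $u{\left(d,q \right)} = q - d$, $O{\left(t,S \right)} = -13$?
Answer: $-41659$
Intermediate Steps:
$G{\left(y,j \right)} = 2 + j + y$ ($G{\left(y,j \right)} = 4 - \left(2 - j - y\right) = 4 + \left(-2 + j + y\right) = 2 + j + y$)
$M{\left(g \right)} = 2 + g$ ($M{\left(g \right)} = \left(2 + g + g\right) - g = \left(2 + 2 g\right) - g = 2 + g$)
$u{\left(O{\left(-1,7 \right)},M{\left(3 - 1 \right)} \right)} - 41676 = \left(\left(2 + \left(3 - 1\right)\right) - -13\right) - 41676 = \left(\left(2 + 2\right) + 13\right) - 41676 = \left(4 + 13\right) - 41676 = 17 - 41676 = -41659$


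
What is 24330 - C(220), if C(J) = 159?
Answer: 24171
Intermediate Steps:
24330 - C(220) = 24330 - 1*159 = 24330 - 159 = 24171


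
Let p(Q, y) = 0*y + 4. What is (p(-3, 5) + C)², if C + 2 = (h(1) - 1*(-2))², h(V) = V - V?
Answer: 36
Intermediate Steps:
h(V) = 0
p(Q, y) = 4 (p(Q, y) = 0 + 4 = 4)
C = 2 (C = -2 + (0 - 1*(-2))² = -2 + (0 + 2)² = -2 + 2² = -2 + 4 = 2)
(p(-3, 5) + C)² = (4 + 2)² = 6² = 36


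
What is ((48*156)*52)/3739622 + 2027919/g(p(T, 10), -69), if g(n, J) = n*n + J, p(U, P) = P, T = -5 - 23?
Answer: 3791831288637/57964141 ≈ 65417.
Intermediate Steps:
T = -28
g(n, J) = J + n**2 (g(n, J) = n**2 + J = J + n**2)
((48*156)*52)/3739622 + 2027919/g(p(T, 10), -69) = ((48*156)*52)/3739622 + 2027919/(-69 + 10**2) = (7488*52)*(1/3739622) + 2027919/(-69 + 100) = 389376*(1/3739622) + 2027919/31 = 194688/1869811 + 2027919*(1/31) = 194688/1869811 + 2027919/31 = 3791831288637/57964141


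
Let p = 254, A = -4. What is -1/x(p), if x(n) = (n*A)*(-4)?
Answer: -1/4064 ≈ -0.00024606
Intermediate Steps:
x(n) = 16*n (x(n) = (n*(-4))*(-4) = -4*n*(-4) = 16*n)
-1/x(p) = -1/(16*254) = -1/4064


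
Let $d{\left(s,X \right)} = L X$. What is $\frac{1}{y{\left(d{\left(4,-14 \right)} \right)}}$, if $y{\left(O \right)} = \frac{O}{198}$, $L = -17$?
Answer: $\frac{99}{119} \approx 0.83193$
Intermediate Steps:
$d{\left(s,X \right)} = - 17 X$
$y{\left(O \right)} = \frac{O}{198}$ ($y{\left(O \right)} = O \frac{1}{198} = \frac{O}{198}$)
$\frac{1}{y{\left(d{\left(4,-14 \right)} \right)}} = \frac{1}{\frac{1}{198} \left(\left(-17\right) \left(-14\right)\right)} = \frac{1}{\frac{1}{198} \cdot 238} = \frac{1}{\frac{119}{99}} = \frac{99}{119}$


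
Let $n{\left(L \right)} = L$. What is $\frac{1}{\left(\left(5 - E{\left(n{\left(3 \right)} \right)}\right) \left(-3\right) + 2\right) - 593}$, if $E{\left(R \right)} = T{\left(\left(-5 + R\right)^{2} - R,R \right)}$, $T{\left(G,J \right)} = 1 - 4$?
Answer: $- \frac{1}{615} \approx -0.001626$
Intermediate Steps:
$T{\left(G,J \right)} = -3$ ($T{\left(G,J \right)} = 1 - 4 = -3$)
$E{\left(R \right)} = -3$
$\frac{1}{\left(\left(5 - E{\left(n{\left(3 \right)} \right)}\right) \left(-3\right) + 2\right) - 593} = \frac{1}{\left(\left(5 - -3\right) \left(-3\right) + 2\right) - 593} = \frac{1}{\left(\left(5 + 3\right) \left(-3\right) + 2\right) - 593} = \frac{1}{\left(8 \left(-3\right) + 2\right) - 593} = \frac{1}{\left(-24 + 2\right) - 593} = \frac{1}{-22 - 593} = \frac{1}{-615} = - \frac{1}{615}$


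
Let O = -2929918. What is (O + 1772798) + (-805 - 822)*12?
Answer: -1176644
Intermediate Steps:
(O + 1772798) + (-805 - 822)*12 = (-2929918 + 1772798) + (-805 - 822)*12 = -1157120 - 1627*12 = -1157120 - 19524 = -1176644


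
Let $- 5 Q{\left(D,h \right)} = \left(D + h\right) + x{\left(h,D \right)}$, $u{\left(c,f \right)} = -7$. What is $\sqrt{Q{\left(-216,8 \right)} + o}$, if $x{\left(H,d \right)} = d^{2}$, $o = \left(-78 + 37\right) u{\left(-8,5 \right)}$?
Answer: $\frac{i \sqrt{225065}}{5} \approx 94.882 i$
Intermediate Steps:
$o = 287$ ($o = \left(-78 + 37\right) \left(-7\right) = \left(-41\right) \left(-7\right) = 287$)
$Q{\left(D,h \right)} = - \frac{D}{5} - \frac{h}{5} - \frac{D^{2}}{5}$ ($Q{\left(D,h \right)} = - \frac{\left(D + h\right) + D^{2}}{5} = - \frac{D + h + D^{2}}{5} = - \frac{D}{5} - \frac{h}{5} - \frac{D^{2}}{5}$)
$\sqrt{Q{\left(-216,8 \right)} + o} = \sqrt{\left(\left(- \frac{1}{5}\right) \left(-216\right) - \frac{8}{5} - \frac{\left(-216\right)^{2}}{5}\right) + 287} = \sqrt{\left(\frac{216}{5} - \frac{8}{5} - \frac{46656}{5}\right) + 287} = \sqrt{- \frac{46448}{5} + 287} = \sqrt{- \frac{45013}{5}} = \frac{i \sqrt{225065}}{5}$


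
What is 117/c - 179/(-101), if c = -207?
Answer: 2804/2323 ≈ 1.2071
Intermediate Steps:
117/c - 179/(-101) = 117/(-207) - 179/(-101) = 117*(-1/207) - 179*(-1/101) = -13/23 + 179/101 = 2804/2323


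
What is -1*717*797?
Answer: -571449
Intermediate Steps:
-1*717*797 = -717*797 = -571449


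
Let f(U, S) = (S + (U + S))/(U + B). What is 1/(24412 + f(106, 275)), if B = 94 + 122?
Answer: 161/3930660 ≈ 4.0960e-5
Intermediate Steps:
B = 216
f(U, S) = (U + 2*S)/(216 + U) (f(U, S) = (S + (U + S))/(U + 216) = (S + (S + U))/(216 + U) = (U + 2*S)/(216 + U))
1/(24412 + f(106, 275)) = 1/(24412 + (106 + 2*275)/(216 + 106)) = 1/(24412 + (106 + 550)/322) = 1/(24412 + (1/322)*656) = 1/(24412 + 328/161) = 1/(3930660/161) = 161/3930660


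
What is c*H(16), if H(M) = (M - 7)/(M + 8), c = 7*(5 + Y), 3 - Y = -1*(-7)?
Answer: 21/8 ≈ 2.6250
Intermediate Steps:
Y = -4 (Y = 3 - (-1)*(-7) = 3 - 1*7 = 3 - 7 = -4)
c = 7 (c = 7*(5 - 4) = 7*1 = 7)
H(M) = (-7 + M)/(8 + M)
c*H(16) = 7*((-7 + 16)/(8 + 16)) = 7*(9/24) = 7*((1/24)*9) = 7*(3/8) = 21/8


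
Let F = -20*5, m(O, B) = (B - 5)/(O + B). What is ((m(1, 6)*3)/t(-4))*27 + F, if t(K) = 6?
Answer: -1373/14 ≈ -98.071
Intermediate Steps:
m(O, B) = (-5 + B)/(B + O)
F = -100
((m(1, 6)*3)/t(-4))*27 + F = ((((-5 + 6)/(6 + 1))*3)/6)*27 - 100 = (((1/7)*3)*(1/6))*27 - 100 = ((3/7)*(1/6))*27 - 100 = (1/14)*27 - 100 = 27/14 - 100 = -1373/14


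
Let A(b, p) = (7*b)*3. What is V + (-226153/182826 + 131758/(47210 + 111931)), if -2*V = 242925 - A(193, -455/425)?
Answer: -1158338584638547/9698370822 ≈ -1.1944e+5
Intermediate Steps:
A(b, p) = 21*b
V = -119436 (V = -(242925 - 21*193)/2 = -(242925 - 1*4053)/2 = -(242925 - 4053)/2 = -1/2*238872 = -119436)
V + (-226153/182826 + 131758/(47210 + 111931)) = -119436 + (-226153/182826 + 131758/(47210 + 111931)) = -119436 + (-226153*1/182826 + 131758/159141) = -119436 + (-226153/182826 + 131758*(1/159141)) = -119436 + (-226153/182826 + 131758/159141) = -119436 - 3967142155/9698370822 = -1158338584638547/9698370822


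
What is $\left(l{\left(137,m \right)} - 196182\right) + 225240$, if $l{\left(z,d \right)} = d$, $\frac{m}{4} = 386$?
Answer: $30602$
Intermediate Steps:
$m = 1544$ ($m = 4 \cdot 386 = 1544$)
$\left(l{\left(137,m \right)} - 196182\right) + 225240 = \left(1544 - 196182\right) + 225240 = -194638 + 225240 = 30602$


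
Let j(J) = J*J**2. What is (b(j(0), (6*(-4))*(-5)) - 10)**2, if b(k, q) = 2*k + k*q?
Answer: 100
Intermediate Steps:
j(J) = J**3
(b(j(0), (6*(-4))*(-5)) - 10)**2 = (0**3*(2 + (6*(-4))*(-5)) - 10)**2 = (0*(2 - 24*(-5)) - 10)**2 = (0*(2 + 120) - 10)**2 = (0*122 - 10)**2 = (0 - 10)**2 = (-10)**2 = 100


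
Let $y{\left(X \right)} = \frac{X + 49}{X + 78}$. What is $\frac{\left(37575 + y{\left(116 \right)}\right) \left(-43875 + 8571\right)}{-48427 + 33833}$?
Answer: $\frac{64339024590}{707809} \approx 90899.0$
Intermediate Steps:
$y{\left(X \right)} = \frac{49 + X}{78 + X}$
$\frac{\left(37575 + y{\left(116 \right)}\right) \left(-43875 + 8571\right)}{-48427 + 33833} = \frac{\left(37575 + \frac{49 + 116}{78 + 116}\right) \left(-43875 + 8571\right)}{-48427 + 33833} = \frac{\left(37575 + \frac{1}{194} \cdot 165\right) \left(-35304\right)}{-14594} = \left(37575 + \frac{1}{194} \cdot 165\right) \left(-35304\right) \left(- \frac{1}{14594}\right) = \left(37575 + \frac{165}{194}\right) \left(-35304\right) \left(- \frac{1}{14594}\right) = \frac{7289715}{194} \left(-35304\right) \left(- \frac{1}{14594}\right) = \left(- \frac{128678049180}{97}\right) \left(- \frac{1}{14594}\right) = \frac{64339024590}{707809}$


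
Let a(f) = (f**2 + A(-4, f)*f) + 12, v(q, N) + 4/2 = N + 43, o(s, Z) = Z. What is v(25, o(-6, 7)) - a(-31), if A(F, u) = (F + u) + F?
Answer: -2134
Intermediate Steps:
v(q, N) = 41 + N (v(q, N) = -2 + (N + 43) = -2 + (43 + N) = 41 + N)
A(F, u) = u + 2*F
a(f) = 12 + f**2 + f*(-8 + f) (a(f) = (f**2 + (f + 2*(-4))*f) + 12 = (f**2 + (f - 8)*f) + 12 = (f**2 + (-8 + f)*f) + 12 = (f**2 + f*(-8 + f)) + 12 = 12 + f**2 + f*(-8 + f))
v(25, o(-6, 7)) - a(-31) = (41 + 7) - (12 + (-31)**2 - 31*(-8 - 31)) = 48 - (12 + 961 - 31*(-39)) = 48 - (12 + 961 + 1209) = 48 - 1*2182 = 48 - 2182 = -2134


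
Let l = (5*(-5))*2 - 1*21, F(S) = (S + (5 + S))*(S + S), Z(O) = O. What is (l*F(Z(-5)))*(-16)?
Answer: 56800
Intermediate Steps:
F(S) = 2*S*(5 + 2*S) (F(S) = (5 + 2*S)*(2*S) = 2*S*(5 + 2*S))
l = -71 (l = -25*2 - 21 = -50 - 21 = -71)
(l*F(Z(-5)))*(-16) = -142*(-5)*(5 + 2*(-5))*(-16) = -142*(-5)*(5 - 10)*(-16) = -142*(-5)*(-5)*(-16) = -71*50*(-16) = -3550*(-16) = 56800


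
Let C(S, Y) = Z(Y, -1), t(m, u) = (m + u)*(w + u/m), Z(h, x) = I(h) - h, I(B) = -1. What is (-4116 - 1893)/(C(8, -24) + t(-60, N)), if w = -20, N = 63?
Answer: 120180/803 ≈ 149.66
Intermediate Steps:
Z(h, x) = -1 - h
t(m, u) = (-20 + u/m)*(m + u) (t(m, u) = (m + u)*(-20 + u/m) = (-20 + u/m)*(m + u))
C(S, Y) = -1 - Y
(-4116 - 1893)/(C(8, -24) + t(-60, N)) = (-4116 - 1893)/((-1 - 1*(-24)) + (-20*(-60) - 19*63 + 63²/(-60))) = -6009/((-1 + 24) + (1200 - 1197 - 1/60*3969)) = -6009/(23 + (1200 - 1197 - 1323/20)) = -6009/(23 - 1263/20) = -6009/(-803/20) = -6009*(-20/803) = 120180/803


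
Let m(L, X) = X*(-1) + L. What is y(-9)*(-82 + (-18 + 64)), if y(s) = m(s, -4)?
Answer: 180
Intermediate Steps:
m(L, X) = L - X (m(L, X) = -X + L = L - X)
y(s) = 4 + s (y(s) = s - 1*(-4) = s + 4 = 4 + s)
y(-9)*(-82 + (-18 + 64)) = (4 - 9)*(-82 + (-18 + 64)) = -5*(-82 + 46) = -5*(-36) = 180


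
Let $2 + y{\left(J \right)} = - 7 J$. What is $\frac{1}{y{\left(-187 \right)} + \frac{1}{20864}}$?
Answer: $\frac{20864}{27269249} \approx 0.00076511$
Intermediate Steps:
$y{\left(J \right)} = -2 - 7 J$
$\frac{1}{y{\left(-187 \right)} + \frac{1}{20864}} = \frac{1}{\left(-2 - -1309\right) + \frac{1}{20864}} = \frac{1}{\left(-2 + 1309\right) + \frac{1}{20864}} = \frac{1}{1307 + \frac{1}{20864}} = \frac{1}{\frac{27269249}{20864}} = \frac{20864}{27269249}$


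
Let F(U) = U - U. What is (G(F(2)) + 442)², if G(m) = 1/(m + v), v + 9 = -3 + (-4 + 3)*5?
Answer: 56445169/289 ≈ 1.9531e+5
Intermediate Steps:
F(U) = 0
v = -17 (v = -9 + (-3 + (-4 + 3)*5) = -9 + (-3 - 1*5) = -9 + (-3 - 5) = -9 - 8 = -17)
G(m) = 1/(-17 + m) (G(m) = 1/(m - 17) = 1/(-17 + m))
(G(F(2)) + 442)² = (1/(-17 + 0) + 442)² = (1/(-17) + 442)² = (-1/17 + 442)² = (7513/17)² = 56445169/289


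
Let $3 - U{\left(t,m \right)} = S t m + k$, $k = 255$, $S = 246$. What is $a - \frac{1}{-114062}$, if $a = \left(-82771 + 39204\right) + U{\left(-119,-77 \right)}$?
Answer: $- \frac{262105008853}{114062} \approx -2.2979 \cdot 10^{6}$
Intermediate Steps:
$U{\left(t,m \right)} = -252 - 246 m t$ ($U{\left(t,m \right)} = 3 - \left(246 t m + 255\right) = 3 - \left(246 m t + 255\right) = 3 - \left(255 + 246 m t\right) = -252 - 246 m t$)
$a = -2297917$ ($a = \left(-82771 + 39204\right) - \left(252 - -2254098\right) = -43567 - 2254350 = -2297917$)
$a - \frac{1}{-114062} = -2297917 - \frac{1}{-114062} = -2297917 - - \frac{1}{114062} = -2297917 + \frac{1}{114062} = - \frac{262105008853}{114062}$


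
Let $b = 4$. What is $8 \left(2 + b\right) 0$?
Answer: $0$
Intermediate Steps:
$8 \left(2 + b\right) 0 = 8 \left(2 + 4\right) 0 = 8 \cdot 6 \cdot 0 = 48 \cdot 0 = 0$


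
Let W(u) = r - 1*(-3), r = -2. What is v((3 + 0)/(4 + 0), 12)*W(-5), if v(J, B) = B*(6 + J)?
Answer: 81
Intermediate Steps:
W(u) = 1 (W(u) = -2 - 1*(-3) = -2 + 3 = 1)
v((3 + 0)/(4 + 0), 12)*W(-5) = (12*(6 + (3 + 0)/(4 + 0)))*1 = (12*(6 + 3/4))*1 = (12*(27/4))*1 = 81*1 = 81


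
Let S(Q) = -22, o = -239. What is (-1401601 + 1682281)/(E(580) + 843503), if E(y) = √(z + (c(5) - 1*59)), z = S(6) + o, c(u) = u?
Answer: 59188605510/177874327831 - 210510*I*√35/177874327831 ≈ 0.33276 - 7.0015e-6*I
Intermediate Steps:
z = -261 (z = -22 - 239 = -261)
E(y) = 3*I*√35 (E(y) = √(-261 + (5 - 1*59)) = √(-261 + (5 - 59)) = √(-261 - 54) = √(-315) = 3*I*√35)
(-1401601 + 1682281)/(E(580) + 843503) = (-1401601 + 1682281)/(3*I*√35 + 843503) = 280680/(843503 + 3*I*√35)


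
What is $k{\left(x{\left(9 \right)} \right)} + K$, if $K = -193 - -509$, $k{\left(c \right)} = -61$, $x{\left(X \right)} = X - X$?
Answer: $255$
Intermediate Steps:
$x{\left(X \right)} = 0$
$K = 316$ ($K = -193 + 509 = 316$)
$k{\left(x{\left(9 \right)} \right)} + K = -61 + 316 = 255$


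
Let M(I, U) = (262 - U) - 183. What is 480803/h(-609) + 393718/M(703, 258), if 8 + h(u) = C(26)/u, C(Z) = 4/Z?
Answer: -706303916513/11337502 ≈ -62298.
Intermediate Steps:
M(I, U) = 79 - U
h(u) = -8 + 2/(13*u) (h(u) = -8 + (4/26)/u = -8 + (4*(1/26))/u = -8 + 2/(13*u))
480803/h(-609) + 393718/M(703, 258) = 480803/(-8 + (2/13)/(-609)) + 393718/(79 - 1*258) = 480803/(-8 + (2/13)*(-1/609)) + 393718/(79 - 258) = 480803/(-8 - 2/7917) + 393718/(-179) = 480803/(-63338/7917) + 393718*(-1/179) = 480803*(-7917/63338) - 393718/179 = -3806517351/63338 - 393718/179 = -706303916513/11337502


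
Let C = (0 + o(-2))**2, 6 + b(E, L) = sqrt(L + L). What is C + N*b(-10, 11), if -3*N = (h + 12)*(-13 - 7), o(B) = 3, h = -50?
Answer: 1529 - 760*sqrt(22)/3 ≈ 340.76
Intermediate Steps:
b(E, L) = -6 + sqrt(2)*sqrt(L) (b(E, L) = -6 + sqrt(L + L) = -6 + sqrt(2*L) = -6 + sqrt(2)*sqrt(L))
N = -760/3 (N = -(-50 + 12)*(-13 - 7)/3 = -(-38)*(-20)/3 = -1/3*760 = -760/3 ≈ -253.33)
C = 9 (C = (0 + 3)**2 = 3**2 = 9)
C + N*b(-10, 11) = 9 - 760*(-6 + sqrt(2)*sqrt(11))/3 = 9 - 760*(-6 + sqrt(22))/3 = 9 + (1520 - 760*sqrt(22)/3) = 1529 - 760*sqrt(22)/3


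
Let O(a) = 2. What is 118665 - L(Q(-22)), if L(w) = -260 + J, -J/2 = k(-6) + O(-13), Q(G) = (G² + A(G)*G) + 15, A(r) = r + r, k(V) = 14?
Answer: 118957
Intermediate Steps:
A(r) = 2*r
Q(G) = 15 + 3*G² (Q(G) = (G² + (2*G)*G) + 15 = (G² + 2*G²) + 15 = 3*G² + 15 = 15 + 3*G²)
J = -32 (J = -2*(14 + 2) = -2*16 = -32)
L(w) = -292 (L(w) = -260 - 32 = -292)
118665 - L(Q(-22)) = 118665 - 1*(-292) = 118665 + 292 = 118957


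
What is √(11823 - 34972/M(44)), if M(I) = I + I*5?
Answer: 5*√2036958/66 ≈ 108.12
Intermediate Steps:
M(I) = 6*I (M(I) = I + 5*I = 6*I)
√(11823 - 34972/M(44)) = √(11823 - 34972/(6*44)) = √(11823 - 34972/264) = √(11823 - 34972*1/264) = √(11823 - 8743/66) = √(771575/66) = 5*√2036958/66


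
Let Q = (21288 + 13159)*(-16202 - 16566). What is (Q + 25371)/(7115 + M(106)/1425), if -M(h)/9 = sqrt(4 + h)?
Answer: -362396252171421875/2284373027927 - 321689168625*sqrt(110)/2284373027927 ≈ -1.5864e+5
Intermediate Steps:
M(h) = -9*sqrt(4 + h)
Q = -1128759296 (Q = 34447*(-32768) = -1128759296)
(Q + 25371)/(7115 + M(106)/1425) = (-1128759296 + 25371)/(7115 - 9*sqrt(4 + 106)/1425) = -1128733925/(7115 - 9*sqrt(110)*(1/1425)) = -1128733925/(7115 - 3*sqrt(110)/475)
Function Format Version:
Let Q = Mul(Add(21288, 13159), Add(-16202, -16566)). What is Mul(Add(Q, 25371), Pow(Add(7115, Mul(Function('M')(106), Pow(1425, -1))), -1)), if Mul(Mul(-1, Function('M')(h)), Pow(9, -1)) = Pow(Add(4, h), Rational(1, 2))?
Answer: Add(Rational(-362396252171421875, 2284373027927), Mul(Rational(-321689168625, 2284373027927), Pow(110, Rational(1, 2)))) ≈ -1.5864e+5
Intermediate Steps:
Function('M')(h) = Mul(-9, Pow(Add(4, h), Rational(1, 2)))
Q = -1128759296 (Q = Mul(34447, -32768) = -1128759296)
Mul(Add(Q, 25371), Pow(Add(7115, Mul(Function('M')(106), Pow(1425, -1))), -1)) = Mul(Add(-1128759296, 25371), Pow(Add(7115, Mul(Mul(-9, Pow(Add(4, 106), Rational(1, 2))), Pow(1425, -1))), -1)) = Mul(-1128733925, Pow(Add(7115, Mul(Mul(-9, Pow(110, Rational(1, 2))), Rational(1, 1425))), -1)) = Mul(-1128733925, Pow(Add(7115, Mul(Rational(-3, 475), Pow(110, Rational(1, 2)))), -1))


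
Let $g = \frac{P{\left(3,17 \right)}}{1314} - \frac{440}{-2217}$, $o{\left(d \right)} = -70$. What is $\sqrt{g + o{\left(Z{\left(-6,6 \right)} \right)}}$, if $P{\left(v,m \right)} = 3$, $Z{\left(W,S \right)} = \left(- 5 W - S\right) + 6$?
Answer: $\frac{i \sqrt{7312870066002}}{323682} \approx 8.3546 i$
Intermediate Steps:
$Z{\left(W,S \right)} = 6 - S - 5 W$ ($Z{\left(W,S \right)} = \left(- S - 5 W\right) + 6 = 6 - S - 5 W$)
$g = \frac{64979}{323682}$ ($g = \frac{3}{1314} - \frac{440}{-2217} = 3 \cdot \frac{1}{1314} - - \frac{440}{2217} = \frac{1}{438} + \frac{440}{2217} = \frac{64979}{323682} \approx 0.20075$)
$\sqrt{g + o{\left(Z{\left(-6,6 \right)} \right)}} = \sqrt{\frac{64979}{323682} - 70} = \sqrt{- \frac{22592761}{323682}} = \frac{i \sqrt{7312870066002}}{323682}$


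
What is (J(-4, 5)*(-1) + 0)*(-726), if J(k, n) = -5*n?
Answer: -18150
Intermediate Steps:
(J(-4, 5)*(-1) + 0)*(-726) = (-5*5*(-1) + 0)*(-726) = (-25*(-1) + 0)*(-726) = (25 + 0)*(-726) = 25*(-726) = -18150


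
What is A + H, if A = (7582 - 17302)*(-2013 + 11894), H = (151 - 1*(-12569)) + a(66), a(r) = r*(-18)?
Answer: -96031788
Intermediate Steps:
a(r) = -18*r
H = 11532 (H = (151 - 1*(-12569)) - 18*66 = (151 + 12569) - 1188 = 12720 - 1188 = 11532)
A = -96043320 (A = -9720*9881 = -96043320)
A + H = -96043320 + 11532 = -96031788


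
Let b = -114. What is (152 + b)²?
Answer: 1444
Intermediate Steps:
(152 + b)² = (152 - 114)² = 38² = 1444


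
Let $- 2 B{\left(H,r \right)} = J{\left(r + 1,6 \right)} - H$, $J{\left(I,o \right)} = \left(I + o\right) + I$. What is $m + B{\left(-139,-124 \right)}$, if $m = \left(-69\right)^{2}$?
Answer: $\frac{9623}{2} \approx 4811.5$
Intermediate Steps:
$m = 4761$
$J{\left(I,o \right)} = o + 2 I$
$B{\left(H,r \right)} = -4 + \frac{H}{2} - r$ ($B{\left(H,r \right)} = - \frac{\left(6 + 2 \left(r + 1\right)\right) - H}{2} = - \frac{\left(6 + 2 \left(1 + r\right)\right) - H}{2} = - \frac{\left(6 + \left(2 + 2 r\right)\right) - H}{2} = - \frac{\left(8 + 2 r\right) - H}{2} = - \frac{8 - H + 2 r}{2} = -4 + \frac{H}{2} - r$)
$m + B{\left(-139,-124 \right)} = 4761 - - \frac{101}{2} = 4761 + \frac{101}{2} = \frac{9623}{2}$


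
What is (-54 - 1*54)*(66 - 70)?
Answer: 432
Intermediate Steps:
(-54 - 1*54)*(66 - 70) = (-54 - 54)*(-4) = -108*(-4) = 432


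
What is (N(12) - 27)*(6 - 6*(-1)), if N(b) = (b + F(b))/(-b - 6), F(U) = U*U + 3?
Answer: -430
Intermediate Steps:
F(U) = 3 + U**2 (F(U) = U**2 + 3 = 3 + U**2)
N(b) = (3 + b + b**2)/(-6 - b) (N(b) = (b + (3 + b**2))/(-b - 6) = (3 + b + b**2)/(-6 - b))
(N(12) - 27)*(6 - 6*(-1)) = ((-3 - 1*12 - 1*12**2)/(6 + 12) - 27)*(6 - 6*(-1)) = ((-3 - 12 - 1*144)/18 - 27)*(6 + 6) = ((-3 - 12 - 144)/18 - 27)*12 = ((1/18)*(-159) - 27)*12 = (-53/6 - 27)*12 = -215/6*12 = -430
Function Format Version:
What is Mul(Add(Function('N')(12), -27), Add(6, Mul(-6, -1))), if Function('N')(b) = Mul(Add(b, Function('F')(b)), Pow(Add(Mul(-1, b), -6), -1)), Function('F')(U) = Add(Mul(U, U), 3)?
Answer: -430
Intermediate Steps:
Function('F')(U) = Add(3, Pow(U, 2)) (Function('F')(U) = Add(Pow(U, 2), 3) = Add(3, Pow(U, 2)))
Function('N')(b) = Mul(Pow(Add(-6, Mul(-1, b)), -1), Add(3, b, Pow(b, 2))) (Function('N')(b) = Mul(Add(b, Add(3, Pow(b, 2))), Pow(Add(Mul(-1, b), -6), -1)) = Mul(Add(3, b, Pow(b, 2)), Pow(Add(-6, Mul(-1, b)), -1)) = Mul(Pow(Add(-6, Mul(-1, b)), -1), Add(3, b, Pow(b, 2))))
Mul(Add(Function('N')(12), -27), Add(6, Mul(-6, -1))) = Mul(Add(Mul(Pow(Add(6, 12), -1), Add(-3, Mul(-1, 12), Mul(-1, Pow(12, 2)))), -27), Add(6, Mul(-6, -1))) = Mul(Add(Mul(Pow(18, -1), Add(-3, -12, Mul(-1, 144))), -27), Add(6, 6)) = Mul(Add(Mul(Rational(1, 18), Add(-3, -12, -144)), -27), 12) = Mul(Add(Mul(Rational(1, 18), -159), -27), 12) = Mul(Add(Rational(-53, 6), -27), 12) = Mul(Rational(-215, 6), 12) = -430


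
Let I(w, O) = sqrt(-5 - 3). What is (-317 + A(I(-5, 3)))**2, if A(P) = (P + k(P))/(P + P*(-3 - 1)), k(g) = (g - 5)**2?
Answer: 7098623/72 - 2669*I*sqrt(2)/3 ≈ 98592.0 - 1258.2*I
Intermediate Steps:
k(g) = (-5 + g)**2
I(w, O) = 2*I*sqrt(2) (I(w, O) = sqrt(-8) = 2*I*sqrt(2))
A(P) = -(P + (-5 + P)**2)/(3*P) (A(P) = (P + (-5 + P)**2)/(P + P*(-3 - 1)) = (P + (-5 + P)**2)/(P + P*(-4)) = (P + (-5 + P)**2)/(P - 4*P) = (P + (-5 + P)**2)/((-3*P)) = (P + (-5 + P)**2)*(-1/(3*P)) = -(P + (-5 + P)**2)/(3*P))
(-317 + A(I(-5, 3)))**2 = (-317 + (-2*I*sqrt(2) - (-5 + 2*I*sqrt(2))**2)/(3*((2*I*sqrt(2)))))**2 = (-317 + (-I*sqrt(2)/4)*(-2*I*sqrt(2) - (-5 + 2*I*sqrt(2))**2)/3)**2 = (-317 + (-I*sqrt(2)/4)*(-(-5 + 2*I*sqrt(2))**2 - 2*I*sqrt(2))/3)**2 = (-317 - I*sqrt(2)*(-(-5 + 2*I*sqrt(2))**2 - 2*I*sqrt(2))/12)**2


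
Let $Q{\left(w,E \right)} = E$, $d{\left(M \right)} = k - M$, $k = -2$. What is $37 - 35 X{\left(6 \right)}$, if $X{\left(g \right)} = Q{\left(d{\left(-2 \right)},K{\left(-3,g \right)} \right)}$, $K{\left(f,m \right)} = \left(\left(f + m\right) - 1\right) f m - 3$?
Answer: $1402$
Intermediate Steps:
$K{\left(f,m \right)} = -3 + f m \left(-1 + f + m\right)$ ($K{\left(f,m \right)} = \left(-1 + f + m\right) f m - 3 = f \left(-1 + f + m\right) m - 3 = f m \left(-1 + f + m\right) - 3 = -3 + f m \left(-1 + f + m\right)$)
$d{\left(M \right)} = -2 - M$
$X{\left(g \right)} = -3 - 3 g^{2} + 12 g$ ($X{\left(g \right)} = -3 - 3 g^{2} + g \left(-3\right)^{2} - - 3 g = -3 - 3 g^{2} + g 9 + 3 g = -3 - 3 g^{2} + 9 g + 3 g = -3 - 3 g^{2} + 12 g$)
$37 - 35 X{\left(6 \right)} = 37 - 35 \left(-3 - 3 \cdot 6^{2} + 12 \cdot 6\right) = 37 - 35 \left(-3 - 108 + 72\right) = 37 - -1365 = 37 + 1365 = 1402$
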